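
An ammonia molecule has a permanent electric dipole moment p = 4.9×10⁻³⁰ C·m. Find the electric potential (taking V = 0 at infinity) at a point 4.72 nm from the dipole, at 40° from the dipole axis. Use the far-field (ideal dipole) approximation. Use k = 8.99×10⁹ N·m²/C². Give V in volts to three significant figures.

The dipole potential is V = kp cosθ / r².
V = (8.99×10⁹)(4.90×10⁻³⁰)·cos40° / (4.72×10⁻⁹)² = 0.001515 V.

V ≈ 0.00151 V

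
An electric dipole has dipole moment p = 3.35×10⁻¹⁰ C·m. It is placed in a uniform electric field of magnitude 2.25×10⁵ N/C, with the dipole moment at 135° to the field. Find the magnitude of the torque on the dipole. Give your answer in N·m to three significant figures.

τ ≈ 5.33×10⁻⁵ N·m

Torque on an electric dipole: τ = pE sinθ.
τ = (3.35×10⁻¹⁰)(2.25×10⁵)·sin135° = 5.330×10⁻⁵ N·m.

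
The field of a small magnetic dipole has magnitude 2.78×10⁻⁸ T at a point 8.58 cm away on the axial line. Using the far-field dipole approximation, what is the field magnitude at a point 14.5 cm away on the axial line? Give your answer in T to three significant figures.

B ≈ 5.76×10⁻⁹ T

Dipole fields scale as 1/r³ in the far field; the geometry is the same at both points.
B₂ = B₁ · (r₁/r₂)³ = 2.78×10⁻⁸ · (8.58/14.5)³.
(r₁/r₂)³ = (0.5917)³ = 0.2072.
B₂ ≈ 5.760×10⁻⁹ T.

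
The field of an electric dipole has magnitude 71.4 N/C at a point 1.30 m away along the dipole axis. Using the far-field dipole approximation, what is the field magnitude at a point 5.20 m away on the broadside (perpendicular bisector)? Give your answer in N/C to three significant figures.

E ≈ 0.558 N/C

Dipole fields scale as 1/r³ in the far field.
The axial field is twice the equatorial field at the same r, so the geometry factor is 1/2.
E₂ = E₁ · (1/2) · (r₁/r₂)³ = 71.4 · 0.5 · (1.30/5.20)³.
(r₁/r₂)³ = (0.25)³ = 0.01562.
E₂ ≈ 0.5578 N/C.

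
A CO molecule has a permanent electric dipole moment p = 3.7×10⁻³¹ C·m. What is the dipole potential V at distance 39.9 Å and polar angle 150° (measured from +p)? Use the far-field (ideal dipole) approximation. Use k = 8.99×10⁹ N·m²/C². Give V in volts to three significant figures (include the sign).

The dipole potential is V = kp cosθ / r².
V = (8.99×10⁹)(3.70×10⁻³¹)·cos150° / (3.99×10⁻⁹)² = -1.809×10⁻⁴ V.

V ≈ -1.81×10⁻⁴ V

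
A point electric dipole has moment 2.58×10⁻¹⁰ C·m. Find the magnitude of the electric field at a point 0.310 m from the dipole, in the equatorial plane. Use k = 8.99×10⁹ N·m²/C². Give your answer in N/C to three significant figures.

In the equatorial plane E = kp/r³.
E = (8.99×10⁹)(2.58×10⁻¹⁰) / (0.310)³ = 77.86 N/C.

E ≈ 77.9 N/C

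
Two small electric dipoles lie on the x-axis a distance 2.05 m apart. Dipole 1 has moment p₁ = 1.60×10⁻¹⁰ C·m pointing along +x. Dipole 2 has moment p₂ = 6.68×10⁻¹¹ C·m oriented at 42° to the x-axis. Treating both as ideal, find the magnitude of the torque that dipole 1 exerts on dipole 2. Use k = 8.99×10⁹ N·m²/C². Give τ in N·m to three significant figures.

The second dipole sits on the axis of the first, so the field there is axial: E₁ = 2kp₁/r³ along +x.
E₁ = 2(8.99×10⁹)(1.60×10⁻¹⁰)/(2.05)³ = 0.3339 N/C.
Torque on the second dipole: τ = p₂ E₁ sinθ.
τ = (6.68×10⁻¹¹)(0.3339)·sin42° = 1.493×10⁻¹¹ N·m.

τ ≈ 1.49×10⁻¹¹ N·m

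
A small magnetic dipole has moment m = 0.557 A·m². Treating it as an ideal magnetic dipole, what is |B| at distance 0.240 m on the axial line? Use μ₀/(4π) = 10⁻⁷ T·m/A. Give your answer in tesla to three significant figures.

B ≈ 8.06×10⁻⁶ T

On axis B = (μ₀/4π)·2m/r³.
B = 2·(10⁻⁷)·(0.557) / (0.240)³ = 8.058×10⁻⁶ T.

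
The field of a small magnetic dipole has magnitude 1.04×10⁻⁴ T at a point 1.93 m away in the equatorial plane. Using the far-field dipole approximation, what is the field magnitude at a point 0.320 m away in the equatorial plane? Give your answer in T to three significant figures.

B ≈ 0.0228 T

Dipole fields scale as 1/r³ in the far field; the geometry is the same at both points.
B₂ = B₁ · (r₁/r₂)³ = 1.04×10⁻⁴ · (1.93/0.320)³.
(r₁/r₂)³ = (6.031)³ = 219.4.
B₂ ≈ 0.02282 T.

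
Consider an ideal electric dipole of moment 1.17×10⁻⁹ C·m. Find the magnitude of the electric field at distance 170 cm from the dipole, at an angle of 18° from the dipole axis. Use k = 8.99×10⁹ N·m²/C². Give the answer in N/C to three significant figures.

E ≈ 4.13 N/C

At angle θ the dipole field magnitude is E = (kp/r³)·√(1 + 3cos²θ).
kp/r³ = (8.99×10⁹)(1.17×10⁻⁹) / (1.70)³ = 2.141 N/C.
√(1 + 3cos²18°) = √(1 + 3·0.9045) = √3.7135 ≈ 1.9271.
E ≈ 2.141 × 1.927 = 4.126 N/C.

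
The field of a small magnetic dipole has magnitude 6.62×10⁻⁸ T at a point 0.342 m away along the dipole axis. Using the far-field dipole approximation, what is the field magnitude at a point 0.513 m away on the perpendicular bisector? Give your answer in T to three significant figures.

Dipole fields scale as 1/r³ in the far field.
The axial field is twice the equatorial field at the same r, so the geometry factor is 1/2.
B₂ = B₁ · (1/2) · (r₁/r₂)³ = 6.62×10⁻⁸ · 0.5 · (0.342/0.513)³.
(r₁/r₂)³ = (0.6667)³ = 0.2963.
B₂ ≈ 9.807×10⁻⁹ T.

B ≈ 9.81×10⁻⁹ T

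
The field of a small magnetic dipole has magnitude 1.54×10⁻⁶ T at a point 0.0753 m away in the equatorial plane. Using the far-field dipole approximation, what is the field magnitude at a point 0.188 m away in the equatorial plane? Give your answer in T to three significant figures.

Dipole fields scale as 1/r³ in the far field; the geometry is the same at both points.
B₂ = B₁ · (r₁/r₂)³ = 1.54×10⁻⁶ · (0.0753/0.188)³.
(r₁/r₂)³ = (0.4005)³ = 0.06426.
B₂ ≈ 9.895×10⁻⁸ T.

B ≈ 9.90×10⁻⁸ T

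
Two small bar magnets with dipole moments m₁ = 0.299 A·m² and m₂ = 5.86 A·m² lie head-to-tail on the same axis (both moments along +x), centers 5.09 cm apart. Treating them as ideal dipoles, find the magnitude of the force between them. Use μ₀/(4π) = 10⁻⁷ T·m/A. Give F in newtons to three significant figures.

F ≈ 0.157 N

On-axis B of dipole 1: B = (μ₀/4π)·2m₁/r³. Force on dipole 2: F = m₂·dB/dr.
dB/dr = −(μ₀/4π)·6m₁/r⁴, so |F| = (μ₀/4π)·6m₁m₂/r⁴.
F = 6(10⁻⁷)(0.299)(5.86)/(0.0509)⁴ = 0.1566 N.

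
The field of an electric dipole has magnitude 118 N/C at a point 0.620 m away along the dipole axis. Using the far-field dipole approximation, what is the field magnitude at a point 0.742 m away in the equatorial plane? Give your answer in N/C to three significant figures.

Dipole fields scale as 1/r³ in the far field.
The axial field is twice the equatorial field at the same r, so the geometry factor is 1/2.
E₂ = E₁ · (1/2) · (r₁/r₂)³ = 118 · 0.5 · (0.620/0.742)³.
(r₁/r₂)³ = (0.8356)³ = 0.5834.
E₂ ≈ 34.42 N/C.

E ≈ 34.4 N/C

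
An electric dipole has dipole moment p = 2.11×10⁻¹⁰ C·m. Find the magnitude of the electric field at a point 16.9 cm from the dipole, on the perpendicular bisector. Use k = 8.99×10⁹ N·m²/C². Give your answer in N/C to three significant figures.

E ≈ 393 N/C

On the perpendicular bisector E = kp/r³ (half the axial value at the same distance).
E = (8.99×10⁹)(2.11×10⁻¹⁰) / (0.169)³ = 393.0 N/C.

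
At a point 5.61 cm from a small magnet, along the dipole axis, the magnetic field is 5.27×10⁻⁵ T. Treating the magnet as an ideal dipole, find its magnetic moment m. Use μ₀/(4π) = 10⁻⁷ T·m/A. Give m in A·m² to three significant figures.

On axis B = (μ₀/4π)·2m/r³, so m = Br³·4π/(μ₀·2).
m = (5.27×10⁻⁵)·(0.0561)³ / (2·10⁻⁷) = 0.04652 A·m².

m ≈ 0.0465 A·m²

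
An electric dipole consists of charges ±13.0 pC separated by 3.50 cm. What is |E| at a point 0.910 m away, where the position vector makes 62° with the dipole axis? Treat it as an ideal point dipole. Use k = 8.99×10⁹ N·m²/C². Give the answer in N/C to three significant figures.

Dipole moment p = qd = (1.30×10⁻¹¹ C)(0.0350 m) = 4.55×10⁻¹³ C·m.
At angle θ the dipole field magnitude is E = (kp/r³)·√(1 + 3cos²θ).
kp/r³ = (8.99×10⁹)(4.55×10⁻¹³) / (0.910)³ = 0.005428 N/C.
√(1 + 3cos²62°) = √(1 + 3·0.2204) = √1.6612 ≈ 1.2889.
E ≈ 0.005428 × 1.289 = 0.006996 N/C.

E ≈ 0.00700 N/C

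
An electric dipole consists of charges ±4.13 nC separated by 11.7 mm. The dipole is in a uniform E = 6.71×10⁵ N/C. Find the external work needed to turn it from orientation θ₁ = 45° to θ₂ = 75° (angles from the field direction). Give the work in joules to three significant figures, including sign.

Dipole moment p = qd = (4.13×10⁻⁹ C)(0.0117 m) = 4.832×10⁻¹¹ C·m.
W_ext = ΔU = U(θ₂) − U(θ₁) = −pE cosθ₂ − (−pE cosθ₁) = pE(cosθ₁ − cosθ₂).
W = (4.832×10⁻¹¹)(6.71×10⁵)·(cos45° − cos75°) = (3.242×10⁻⁵)·(+0.4483) = 1.453×10⁻⁵ J.

W ≈ 1.45×10⁻⁵ J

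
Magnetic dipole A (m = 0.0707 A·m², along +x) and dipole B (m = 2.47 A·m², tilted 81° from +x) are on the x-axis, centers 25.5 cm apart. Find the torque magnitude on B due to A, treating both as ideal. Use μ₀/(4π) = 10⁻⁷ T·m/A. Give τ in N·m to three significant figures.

Dipole B is on the axis of dipole A, so B₁ there is axial: B₁ = (μ₀/4π)·2m₁/r³ along +x.
B₁ = 2(10⁻⁷)(0.0707)/(0.255)³ = 8.528×10⁻⁷ T.
τ = m₂ B₁ sinθ.
τ = (2.47)(8.528×10⁻⁷)·sin81° = 2.080×10⁻⁶ N·m.

τ ≈ 2.08×10⁻⁶ N·m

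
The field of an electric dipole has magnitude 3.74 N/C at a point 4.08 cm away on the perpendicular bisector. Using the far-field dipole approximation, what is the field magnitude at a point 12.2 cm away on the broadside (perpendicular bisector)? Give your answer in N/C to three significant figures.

E ≈ 0.140 N/C

Dipole fields scale as 1/r³ in the far field; the geometry is the same at both points.
E₂ = E₁ · (r₁/r₂)³ = 3.74 · (4.08/12.2)³.
(r₁/r₂)³ = (0.3344)³ = 0.0374.
E₂ ≈ 0.1399 N/C.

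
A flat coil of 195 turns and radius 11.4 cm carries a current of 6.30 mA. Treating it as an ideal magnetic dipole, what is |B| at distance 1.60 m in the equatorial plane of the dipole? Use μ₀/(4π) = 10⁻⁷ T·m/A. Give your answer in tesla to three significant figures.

m = NIA = NIπa² = 195·(0.00630)·π·(0.114)² = 0.05016 A·m².
In the equatorial plane B = (μ₀/4π)·m/r³ (half the axial value).
B = (10⁻⁷)·(0.05016) / (1.60)³ = 1.225×10⁻⁹ T.

B ≈ 1.22×10⁻⁹ T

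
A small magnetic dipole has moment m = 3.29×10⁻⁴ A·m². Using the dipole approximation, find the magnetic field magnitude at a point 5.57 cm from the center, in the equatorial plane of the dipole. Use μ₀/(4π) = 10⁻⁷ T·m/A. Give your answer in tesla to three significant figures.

In the equatorial plane B = (μ₀/4π)·m/r³ (half the axial value).
B = (10⁻⁷)·(3.29×10⁻⁴) / (0.0557)³ = 1.904×10⁻⁷ T.

B ≈ 1.90×10⁻⁷ T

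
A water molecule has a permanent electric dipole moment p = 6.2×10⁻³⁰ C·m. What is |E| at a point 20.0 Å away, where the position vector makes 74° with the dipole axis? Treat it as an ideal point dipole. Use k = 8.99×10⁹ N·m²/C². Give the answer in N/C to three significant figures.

At angle θ the dipole field magnitude is E = (kp/r³)·√(1 + 3cos²θ).
kp/r³ = (8.99×10⁹)(6.20×10⁻³⁰) / (2.00×10⁻⁹)³ = 6.967×10⁶ N/C.
√(1 + 3cos²74°) = √(1 + 3·0.0760) = √1.2279 ≈ 1.1081.
E ≈ 6.967×10⁶ × 1.108 = 7.721×10⁶ N/C.

E ≈ 7.72×10⁶ N/C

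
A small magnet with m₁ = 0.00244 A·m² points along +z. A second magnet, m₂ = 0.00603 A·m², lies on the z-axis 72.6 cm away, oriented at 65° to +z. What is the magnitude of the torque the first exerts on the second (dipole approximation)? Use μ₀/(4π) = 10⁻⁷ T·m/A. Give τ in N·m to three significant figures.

τ ≈ 6.97×10⁻¹² N·m

Dipole B is on the axis of dipole A, so B₁ there is axial: B₁ = (μ₀/4π)·2m₁/r³ along +z.
B₁ = 2(10⁻⁷)(0.00244)/(0.726)³ = 1.275×10⁻⁹ T.
τ = m₂ B₁ sinθ.
τ = (0.00603)(1.275×10⁻⁹)·sin65° = 6.970×10⁻¹² N·m.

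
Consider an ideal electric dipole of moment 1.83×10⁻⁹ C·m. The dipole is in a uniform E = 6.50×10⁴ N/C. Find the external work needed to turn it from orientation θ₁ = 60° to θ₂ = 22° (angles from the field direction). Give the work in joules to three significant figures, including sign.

W ≈ -5.08×10⁻⁵ J

W_ext = ΔU = U(θ₂) − U(θ₁) = −pE cosθ₂ − (−pE cosθ₁) = pE(cosθ₁ − cosθ₂).
W = (1.83×10⁻⁹)(6.50×10⁴)·(cos60° − cos22°) = (1.190×10⁻⁴)·(-0.4272) = -5.081×10⁻⁵ J.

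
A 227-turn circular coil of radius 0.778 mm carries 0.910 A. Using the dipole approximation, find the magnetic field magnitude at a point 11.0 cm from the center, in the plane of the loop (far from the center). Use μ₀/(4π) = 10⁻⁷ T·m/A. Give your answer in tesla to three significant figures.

B ≈ 2.95×10⁻⁸ T

m = NIA = NIπa² = 227·(0.910)·π·(7.78×10⁻⁴)² = 3.928×10⁻⁴ A·m².
In the equatorial plane B = (μ₀/4π)·m/r³ (half the axial value).
B = (10⁻⁷)·(3.928×10⁻⁴) / (0.110)³ = 2.951×10⁻⁸ T.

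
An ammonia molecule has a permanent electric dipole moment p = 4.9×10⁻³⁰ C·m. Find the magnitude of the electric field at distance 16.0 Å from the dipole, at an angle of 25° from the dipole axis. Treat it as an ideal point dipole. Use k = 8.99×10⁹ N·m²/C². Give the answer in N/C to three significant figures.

E ≈ 2.00×10⁷ N/C

At angle θ the dipole field magnitude is E = (kp/r³)·√(1 + 3cos²θ).
kp/r³ = (8.99×10⁹)(4.90×10⁻³⁰) / (1.60×10⁻⁹)³ = 1.075×10⁷ N/C.
√(1 + 3cos²25°) = √(1 + 3·0.8214) = √3.4642 ≈ 1.8612.
E ≈ 1.075×10⁷ × 1.861 = 2.002×10⁷ N/C.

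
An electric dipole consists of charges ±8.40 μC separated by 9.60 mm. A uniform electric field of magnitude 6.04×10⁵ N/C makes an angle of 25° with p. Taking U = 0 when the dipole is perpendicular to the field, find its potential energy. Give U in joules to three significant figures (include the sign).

Dipole moment p = qd = (8.40×10⁻⁶ C)(0.00960 m) = 8.064×10⁻⁸ C·m.
U = −p·E = −pE cosθ.
U = −(8.064×10⁻⁸)(6.04×10⁵)·cos25° = -0.04414 J.

U ≈ -0.0441 J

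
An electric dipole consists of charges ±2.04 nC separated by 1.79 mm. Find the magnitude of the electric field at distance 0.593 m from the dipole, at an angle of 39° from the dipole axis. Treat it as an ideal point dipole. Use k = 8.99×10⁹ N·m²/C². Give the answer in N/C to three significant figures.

Dipole moment p = qd = (2.04×10⁻⁹ C)(0.00179 m) = 3.652×10⁻¹² C·m.
At angle θ the dipole field magnitude is E = (kp/r³)·√(1 + 3cos²θ).
kp/r³ = (8.99×10⁹)(3.652×10⁻¹²) / (0.593)³ = 0.1574 N/C.
√(1 + 3cos²39°) = √(1 + 3·0.6040) = √2.8119 ≈ 1.6769.
E ≈ 0.1574 × 1.677 = 0.2640 N/C.

E ≈ 0.264 N/C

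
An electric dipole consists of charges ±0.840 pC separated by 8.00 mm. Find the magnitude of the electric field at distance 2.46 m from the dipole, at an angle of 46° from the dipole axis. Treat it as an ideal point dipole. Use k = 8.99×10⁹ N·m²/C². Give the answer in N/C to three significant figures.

E ≈ 6.35×10⁻⁶ N/C

Dipole moment p = qd = (8.40×10⁻¹³ C)(0.00800 m) = 6.72×10⁻¹⁵ C·m.
At angle θ the dipole field magnitude is E = (kp/r³)·√(1 + 3cos²θ).
kp/r³ = (8.99×10⁹)(6.72×10⁻¹⁵) / (2.46)³ = 4.058×10⁻⁶ N/C.
√(1 + 3cos²46°) = √(1 + 3·0.4826) = √2.4477 ≈ 1.5645.
E ≈ 4.058×10⁻⁶ × 1.564 = 6.349×10⁻⁶ N/C.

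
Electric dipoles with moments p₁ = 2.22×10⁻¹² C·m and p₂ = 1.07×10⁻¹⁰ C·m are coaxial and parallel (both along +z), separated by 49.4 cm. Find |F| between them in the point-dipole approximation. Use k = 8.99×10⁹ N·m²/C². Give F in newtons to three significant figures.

F ≈ 2.15×10⁻¹⁰ N

On-axis field of dipole 1 at distance r: E = 2kp₁/r³. Force on dipole 2 is F = p₂·dE/dr (gradient along axis).
dE/dr = −6kp₁/r⁴, so |F| = 6kp₁p₂/r⁴ (attractive for aligned moments).
F = 6(8.99×10⁹)(2.22×10⁻¹²)(1.07×10⁻¹⁰)/(0.494)⁴ = 2.151×10⁻¹⁰ N.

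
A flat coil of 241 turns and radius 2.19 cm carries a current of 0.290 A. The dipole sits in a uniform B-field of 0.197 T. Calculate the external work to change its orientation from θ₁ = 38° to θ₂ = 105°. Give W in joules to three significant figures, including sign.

W ≈ 0.0217 J

m = NIA = NIπa² = 241·(0.290)·π·(0.0219)² = 0.1053 A·m².
W_ext = ΔU = −mB cosθ₂ + mB cosθ₁ = mB(cosθ₁ − cosθ₂).
W = (0.1053)(0.197)·(cos38° − cos105°) = (0.02074)·(+1.0468) = 0.02172 J.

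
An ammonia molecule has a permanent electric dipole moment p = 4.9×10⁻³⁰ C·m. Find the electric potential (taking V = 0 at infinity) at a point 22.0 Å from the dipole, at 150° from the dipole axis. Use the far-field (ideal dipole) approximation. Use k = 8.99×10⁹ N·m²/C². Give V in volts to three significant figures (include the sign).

V ≈ -0.00788 V

The dipole potential is V = kp cosθ / r².
V = (8.99×10⁹)(4.90×10⁻³⁰)·cos150° / (2.20×10⁻⁹)² = -0.007882 V.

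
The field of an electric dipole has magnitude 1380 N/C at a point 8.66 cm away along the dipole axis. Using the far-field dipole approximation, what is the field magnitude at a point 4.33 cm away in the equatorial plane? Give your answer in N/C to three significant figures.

E ≈ 5520 N/C

Dipole fields scale as 1/r³ in the far field.
The axial field is twice the equatorial field at the same r, so the geometry factor is 1/2.
E₂ = E₁ · (1/2) · (r₁/r₂)³ = 1380 · 0.5 · (8.66/4.33)³.
(r₁/r₂)³ = (2)³ = 8.
E₂ ≈ 5520 N/C.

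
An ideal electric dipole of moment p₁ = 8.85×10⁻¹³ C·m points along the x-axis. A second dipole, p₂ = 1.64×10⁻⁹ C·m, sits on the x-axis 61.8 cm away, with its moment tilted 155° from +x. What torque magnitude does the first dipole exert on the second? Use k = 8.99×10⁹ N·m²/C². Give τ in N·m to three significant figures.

τ ≈ 4.67×10⁻¹¹ N·m

The second dipole sits on the axis of the first, so the field there is axial: E₁ = 2kp₁/r³ along +x.
E₁ = 2(8.99×10⁹)(8.85×10⁻¹³)/(0.618)³ = 0.06742 N/C.
Torque on the second dipole: τ = p₂ E₁ sinθ.
τ = (1.64×10⁻⁹)(0.06742)·sin155° = 4.673×10⁻¹¹ N·m.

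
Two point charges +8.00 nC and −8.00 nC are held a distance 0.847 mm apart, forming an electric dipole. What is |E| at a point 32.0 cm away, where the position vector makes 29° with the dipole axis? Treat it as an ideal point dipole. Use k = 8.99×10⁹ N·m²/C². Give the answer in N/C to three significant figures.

E ≈ 3.37 N/C

Dipole moment p = qd = (8.00×10⁻⁹ C)(8.47×10⁻⁴ m) = 6.776×10⁻¹² C·m.
At angle θ the dipole field magnitude is E = (kp/r³)·√(1 + 3cos²θ).
kp/r³ = (8.99×10⁹)(6.776×10⁻¹²) / (0.320)³ = 1.859 N/C.
√(1 + 3cos²29°) = √(1 + 3·0.7650) = √3.2949 ≈ 1.8152.
E ≈ 1.859 × 1.815 = 3.374 N/C.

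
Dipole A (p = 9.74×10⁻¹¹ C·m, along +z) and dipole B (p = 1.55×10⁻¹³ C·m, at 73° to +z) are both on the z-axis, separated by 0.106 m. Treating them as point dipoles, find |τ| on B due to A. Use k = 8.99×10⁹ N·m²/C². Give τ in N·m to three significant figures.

τ ≈ 2.18×10⁻¹⁰ N·m

The second dipole sits on the axis of the first, so the field there is axial: E₁ = 2kp₁/r³ along +z.
E₁ = 2(8.99×10⁹)(9.74×10⁻¹¹)/(0.106)³ = 1470 N/C.
Torque on the second dipole: τ = p₂ E₁ sinθ.
τ = (1.55×10⁻¹³)(1470)·sin73° = 2.180×10⁻¹⁰ N·m.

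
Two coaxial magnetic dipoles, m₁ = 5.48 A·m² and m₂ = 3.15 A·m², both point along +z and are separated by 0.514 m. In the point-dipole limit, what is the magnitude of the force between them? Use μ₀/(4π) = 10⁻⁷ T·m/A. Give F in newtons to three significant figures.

F ≈ 1.48×10⁻⁴ N

On-axis B of dipole 1: B = (μ₀/4π)·2m₁/r³. Force on dipole 2: F = m₂·dB/dr.
dB/dr = −(μ₀/4π)·6m₁/r⁴, so |F| = (μ₀/4π)·6m₁m₂/r⁴.
F = 6(10⁻⁷)(5.48)(3.15)/(0.514)⁴ = 1.484×10⁻⁴ N.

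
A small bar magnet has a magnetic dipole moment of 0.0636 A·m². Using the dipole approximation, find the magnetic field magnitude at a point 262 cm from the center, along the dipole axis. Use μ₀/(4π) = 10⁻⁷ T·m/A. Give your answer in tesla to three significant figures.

On axis B = (μ₀/4π)·2m/r³.
B = 2·(10⁻⁷)·(0.0636) / (2.62)³ = 7.073×10⁻¹⁰ T.

B ≈ 7.07×10⁻¹⁰ T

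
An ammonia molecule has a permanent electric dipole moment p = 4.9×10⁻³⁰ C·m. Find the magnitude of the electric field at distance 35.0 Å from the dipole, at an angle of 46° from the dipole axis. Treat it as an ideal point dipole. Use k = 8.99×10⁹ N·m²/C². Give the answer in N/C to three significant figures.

At angle θ the dipole field magnitude is E = (kp/r³)·√(1 + 3cos²θ).
kp/r³ = (8.99×10⁹)(4.90×10⁻³⁰) / (3.50×10⁻⁹)³ = 1.027×10⁶ N/C.
√(1 + 3cos²46°) = √(1 + 3·0.4826) = √2.4477 ≈ 1.5645.
E ≈ 1.027×10⁶ × 1.564 = 1.607×10⁶ N/C.

E ≈ 1.61×10⁶ N/C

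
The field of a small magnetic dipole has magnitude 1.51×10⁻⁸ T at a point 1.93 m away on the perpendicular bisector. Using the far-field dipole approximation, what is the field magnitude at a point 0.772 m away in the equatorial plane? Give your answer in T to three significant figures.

Dipole fields scale as 1/r³ in the far field; the geometry is the same at both points.
B₂ = B₁ · (r₁/r₂)³ = 1.51×10⁻⁸ · (1.93/0.772)³.
(r₁/r₂)³ = (2.5)³ = 15.62.
B₂ ≈ 2.359×10⁻⁷ T.

B ≈ 2.36×10⁻⁷ T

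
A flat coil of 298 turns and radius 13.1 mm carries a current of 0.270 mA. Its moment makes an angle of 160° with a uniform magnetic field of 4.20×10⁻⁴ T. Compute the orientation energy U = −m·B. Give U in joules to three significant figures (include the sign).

U ≈ 1.71×10⁻⁸ J

m = NIA = NIπa² = 298·(2.70×10⁻⁴)·π·(0.0131)² = 4.338×10⁻⁵ A·m².
U = −m·B = −mB cosθ.
U = −(4.338×10⁻⁵)(4.20×10⁻⁴)·cos160° = 1.712×10⁻⁸ J.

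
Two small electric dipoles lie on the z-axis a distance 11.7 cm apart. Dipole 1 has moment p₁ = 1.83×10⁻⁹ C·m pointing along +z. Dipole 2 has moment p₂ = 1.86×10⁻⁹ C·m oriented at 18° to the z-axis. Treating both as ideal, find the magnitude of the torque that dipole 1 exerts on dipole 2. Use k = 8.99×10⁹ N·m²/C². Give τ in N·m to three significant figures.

The second dipole sits on the axis of the first, so the field there is axial: E₁ = 2kp₁/r³ along +z.
E₁ = 2(8.99×10⁹)(1.83×10⁻⁹)/(0.117)³ = 2.054×10⁴ N/C.
Torque on the second dipole: τ = p₂ E₁ sinθ.
τ = (1.86×10⁻⁹)(2.054×10⁴)·sin18° = 1.181×10⁻⁵ N·m.

τ ≈ 1.18×10⁻⁵ N·m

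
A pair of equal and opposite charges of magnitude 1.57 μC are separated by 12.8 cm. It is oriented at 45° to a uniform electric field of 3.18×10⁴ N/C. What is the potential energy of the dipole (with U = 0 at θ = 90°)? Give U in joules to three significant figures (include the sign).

U ≈ -0.00452 J

Dipole moment p = qd = (1.57×10⁻⁶ C)(0.128 m) = 2.01×10⁻⁷ C·m.
U = −p·E = −pE cosθ.
U = −(2.01×10⁻⁷)(3.18×10⁴)·cos45° = -0.004520 J.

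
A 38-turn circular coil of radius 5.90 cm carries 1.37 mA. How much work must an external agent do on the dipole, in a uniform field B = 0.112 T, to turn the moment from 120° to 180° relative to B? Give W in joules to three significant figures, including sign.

W ≈ 3.19×10⁻⁵ J

m = NIA = NIπa² = 38·(0.00137)·π·(0.0590)² = 5.693×10⁻⁴ A·m².
W_ext = ΔU = −mB cosθ₂ + mB cosθ₁ = mB(cosθ₁ − cosθ₂).
W = (5.693×10⁻⁴)(0.112)·(cos120° − cos180°) = (6.376×10⁻⁵)·(+0.5000) = 3.188×10⁻⁵ J.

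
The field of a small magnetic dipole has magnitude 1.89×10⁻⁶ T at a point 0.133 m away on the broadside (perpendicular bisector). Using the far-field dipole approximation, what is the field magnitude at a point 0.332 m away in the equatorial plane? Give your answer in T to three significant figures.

Dipole fields scale as 1/r³ in the far field; the geometry is the same at both points.
B₂ = B₁ · (r₁/r₂)³ = 1.89×10⁻⁶ · (0.133/0.332)³.
(r₁/r₂)³ = (0.4006)³ = 0.06429.
B₂ ≈ 1.215×10⁻⁷ T.

B ≈ 1.22×10⁻⁷ T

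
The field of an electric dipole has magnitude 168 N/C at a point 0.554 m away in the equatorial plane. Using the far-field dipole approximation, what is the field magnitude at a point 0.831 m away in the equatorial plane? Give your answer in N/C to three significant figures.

Dipole fields scale as 1/r³ in the far field; the geometry is the same at both points.
E₂ = E₁ · (r₁/r₂)³ = 168 · (0.554/0.831)³.
(r₁/r₂)³ = (0.6667)³ = 0.2963.
E₂ ≈ 49.78 N/C.

E ≈ 49.8 N/C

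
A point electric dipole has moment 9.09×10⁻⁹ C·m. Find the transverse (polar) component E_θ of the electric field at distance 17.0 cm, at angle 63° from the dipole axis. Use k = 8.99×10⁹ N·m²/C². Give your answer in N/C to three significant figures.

For a dipole, E_θ = (kp sinθ)/r³.
kp/r³ = (8.99×10⁹)(9.09×10⁻⁹)/(0.170)³ = 1.663×10⁴ N/C.
E_θ = 1.663×10⁴·sin63° = 1.482×10⁴ N/C.

E_θ ≈ 1.48×10⁴ N/C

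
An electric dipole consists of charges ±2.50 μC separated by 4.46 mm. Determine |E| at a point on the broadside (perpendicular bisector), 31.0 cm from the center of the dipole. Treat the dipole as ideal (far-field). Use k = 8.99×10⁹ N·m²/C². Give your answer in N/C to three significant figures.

E ≈ 3360 N/C

Dipole moment p = qd = (2.50×10⁻⁶ C)(0.00446 m) = 1.115×10⁻⁸ C·m.
On the perpendicular bisector E = kp/r³ (half the axial value at the same distance).
E = (8.99×10⁹)(1.115×10⁻⁸) / (0.310)³ = 3365 N/C.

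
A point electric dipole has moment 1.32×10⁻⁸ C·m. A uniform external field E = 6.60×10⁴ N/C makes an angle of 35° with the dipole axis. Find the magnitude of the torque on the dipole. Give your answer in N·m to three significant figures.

Torque on an electric dipole: τ = pE sinθ.
τ = (1.32×10⁻⁸)(6.60×10⁴)·sin35° = 4.997×10⁻⁴ N·m.

τ ≈ 5.00×10⁻⁴ N·m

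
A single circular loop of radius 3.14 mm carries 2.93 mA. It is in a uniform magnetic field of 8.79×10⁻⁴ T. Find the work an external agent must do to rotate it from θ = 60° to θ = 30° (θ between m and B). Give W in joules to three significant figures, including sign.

W ≈ -2.92×10⁻¹¹ J

Magnetic moment m = IA = Iπa² = (0.00293)·π·(0.00314)² = 9.076×10⁻⁸ A·m².
W_ext = ΔU = −mB cosθ₂ + mB cosθ₁ = mB(cosθ₁ − cosθ₂).
W = (9.076×10⁻⁸)(8.79×10⁻⁴)·(cos60° − cos30°) = (7.978×10⁻¹¹)·(-0.3660) = -2.920×10⁻¹¹ J.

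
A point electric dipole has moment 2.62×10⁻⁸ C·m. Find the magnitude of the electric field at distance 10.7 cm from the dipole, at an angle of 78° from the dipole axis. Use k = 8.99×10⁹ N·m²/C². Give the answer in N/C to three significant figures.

At angle θ the dipole field magnitude is E = (kp/r³)·√(1 + 3cos²θ).
kp/r³ = (8.99×10⁹)(2.62×10⁻⁸) / (0.107)³ = 1.923×10⁵ N/C.
√(1 + 3cos²78°) = √(1 + 3·0.0432) = √1.1297 ≈ 1.0629.
E ≈ 1.923×10⁵ × 1.063 = 2.044×10⁵ N/C.

E ≈ 2.04×10⁵ N/C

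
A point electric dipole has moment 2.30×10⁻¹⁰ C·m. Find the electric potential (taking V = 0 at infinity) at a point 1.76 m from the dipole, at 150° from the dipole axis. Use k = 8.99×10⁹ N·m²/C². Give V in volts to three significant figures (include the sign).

V ≈ -0.578 V

The dipole potential is V = kp cosθ / r².
V = (8.99×10⁹)(2.30×10⁻¹⁰)·cos150° / (1.76)² = -0.5781 V.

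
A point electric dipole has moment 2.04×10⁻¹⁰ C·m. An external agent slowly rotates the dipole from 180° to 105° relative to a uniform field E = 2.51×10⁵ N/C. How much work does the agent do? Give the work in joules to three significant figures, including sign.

W_ext = ΔU = U(θ₂) − U(θ₁) = −pE cosθ₂ − (−pE cosθ₁) = pE(cosθ₁ − cosθ₂).
W = (2.04×10⁻¹⁰)(2.51×10⁵)·(cos180° − cos105°) = (5.120×10⁻⁵)·(-0.7412) = -3.795×10⁻⁵ J.

W ≈ -3.80×10⁻⁵ J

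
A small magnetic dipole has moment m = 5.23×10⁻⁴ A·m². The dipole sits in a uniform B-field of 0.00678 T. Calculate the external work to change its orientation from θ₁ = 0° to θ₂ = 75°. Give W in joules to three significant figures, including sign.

W_ext = ΔU = −mB cosθ₂ + mB cosθ₁ = mB(cosθ₁ − cosθ₂).
W = (5.23×10⁻⁴)(0.00678)·(cos0° − cos75°) = (3.546×10⁻⁶)·(+0.7412) = 2.628×10⁻⁶ J.

W ≈ 2.63×10⁻⁶ J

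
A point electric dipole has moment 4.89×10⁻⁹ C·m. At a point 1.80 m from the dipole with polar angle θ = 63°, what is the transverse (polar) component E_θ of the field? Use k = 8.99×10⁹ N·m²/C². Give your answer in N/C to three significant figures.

For a dipole, E_θ = (kp sinθ)/r³.
kp/r³ = (8.99×10⁹)(4.89×10⁻⁹)/(1.80)³ = 7.538 N/C.
E_θ = 7.538·sin63° = 6.716 N/C.

E_θ ≈ 6.72 N/C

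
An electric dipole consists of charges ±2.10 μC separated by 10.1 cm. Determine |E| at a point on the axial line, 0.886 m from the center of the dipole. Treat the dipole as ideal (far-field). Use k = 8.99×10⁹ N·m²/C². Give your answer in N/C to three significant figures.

E ≈ 5480 N/C

Dipole moment p = qd = (2.10×10⁻⁶ C)(0.101 m) = 2.121×10⁻⁷ C·m.
On the dipole axis E = 2kp/r³.
E = 2·(8.99×10⁹)(2.121×10⁻⁷) / (0.886)³ = 5483 N/C.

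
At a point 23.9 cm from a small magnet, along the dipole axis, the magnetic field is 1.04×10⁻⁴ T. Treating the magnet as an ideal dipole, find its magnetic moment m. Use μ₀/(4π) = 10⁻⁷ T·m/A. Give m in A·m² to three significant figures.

m ≈ 7.10 A·m²

On axis B = (μ₀/4π)·2m/r³, so m = Br³·4π/(μ₀·2).
m = (1.04×10⁻⁴)·(0.239)³ / (2·10⁻⁷) = 7.099 A·m².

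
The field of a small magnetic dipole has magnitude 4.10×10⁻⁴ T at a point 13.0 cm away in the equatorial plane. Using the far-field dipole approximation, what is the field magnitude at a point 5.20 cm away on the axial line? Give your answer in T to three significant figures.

B ≈ 0.0128 T

Dipole fields scale as 1/r³ in the far field.
The axial field is twice the equatorial field at the same r, so the geometry factor is 2/1.
B₂ = B₁ · (2/1) · (r₁/r₂)³ = 4.10×10⁻⁴ · 2 · (13.0/5.20)³.
(r₁/r₂)³ = (2.5)³ = 15.62.
B₂ ≈ 0.01281 T.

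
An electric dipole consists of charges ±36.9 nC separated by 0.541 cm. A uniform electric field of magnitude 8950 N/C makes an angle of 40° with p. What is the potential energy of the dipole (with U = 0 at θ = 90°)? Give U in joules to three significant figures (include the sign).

Dipole moment p = qd = (3.69×10⁻⁸ C)(0.00541 m) = 1.996×10⁻¹⁰ C·m.
U = −p·E = −pE cosθ.
U = −(1.996×10⁻¹⁰)(8950)·cos40° = -1.368×10⁻⁶ J.

U ≈ -1.37×10⁻⁶ J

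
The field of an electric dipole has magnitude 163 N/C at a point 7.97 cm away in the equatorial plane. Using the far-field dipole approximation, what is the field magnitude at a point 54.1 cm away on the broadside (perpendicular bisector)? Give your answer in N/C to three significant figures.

E ≈ 0.521 N/C

Dipole fields scale as 1/r³ in the far field; the geometry is the same at both points.
E₂ = E₁ · (r₁/r₂)³ = 163 · (7.97/54.1)³.
(r₁/r₂)³ = (0.1473)³ = 0.003197.
E₂ ≈ 0.5212 N/C.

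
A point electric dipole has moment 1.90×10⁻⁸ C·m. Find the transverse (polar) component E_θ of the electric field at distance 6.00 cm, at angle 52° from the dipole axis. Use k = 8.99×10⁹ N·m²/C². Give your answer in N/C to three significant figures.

For a dipole, E_θ = (kp sinθ)/r³.
kp/r³ = (8.99×10⁹)(1.90×10⁻⁸)/(0.0600)³ = 7.908×10⁵ N/C.
E_θ = 7.908×10⁵·sin52° = 6.231×10⁵ N/C.

E_θ ≈ 6.23×10⁵ N/C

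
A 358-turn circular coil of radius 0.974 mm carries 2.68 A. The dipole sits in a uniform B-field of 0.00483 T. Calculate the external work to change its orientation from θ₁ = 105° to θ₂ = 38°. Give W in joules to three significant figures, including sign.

W ≈ -1.45×10⁻⁵ J

m = NIA = NIπa² = 358·(2.68)·π·(9.74×10⁻⁴)² = 0.002859 A·m².
W_ext = ΔU = −mB cosθ₂ + mB cosθ₁ = mB(cosθ₁ − cosθ₂).
W = (0.002859)(0.00483)·(cos105° − cos38°) = (1.381×10⁻⁵)·(-1.0468) = -1.446×10⁻⁵ J.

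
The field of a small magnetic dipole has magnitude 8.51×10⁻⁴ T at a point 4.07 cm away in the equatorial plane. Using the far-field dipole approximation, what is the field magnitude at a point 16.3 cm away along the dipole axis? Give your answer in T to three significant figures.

B ≈ 2.65×10⁻⁵ T

Dipole fields scale as 1/r³ in the far field.
The axial field is twice the equatorial field at the same r, so the geometry factor is 2/1.
B₂ = B₁ · (2/1) · (r₁/r₂)³ = 8.51×10⁻⁴ · 2 · (4.07/16.3)³.
(r₁/r₂)³ = (0.2497)³ = 0.01557.
B₂ ≈ 2.650×10⁻⁵ T.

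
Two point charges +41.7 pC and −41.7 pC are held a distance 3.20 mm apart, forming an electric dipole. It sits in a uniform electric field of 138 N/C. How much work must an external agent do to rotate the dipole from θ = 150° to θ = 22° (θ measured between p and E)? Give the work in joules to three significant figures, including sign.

W ≈ -3.30×10⁻¹¹ J

Dipole moment p = qd = (4.17×10⁻¹¹ C)(0.00320 m) = 1.334×10⁻¹³ C·m.
W_ext = ΔU = U(θ₂) − U(θ₁) = −pE cosθ₂ − (−pE cosθ₁) = pE(cosθ₁ − cosθ₂).
W = (1.334×10⁻¹³)(138)·(cos150° − cos22°) = (1.841×10⁻¹¹)·(-1.7932) = -3.301×10⁻¹¹ J.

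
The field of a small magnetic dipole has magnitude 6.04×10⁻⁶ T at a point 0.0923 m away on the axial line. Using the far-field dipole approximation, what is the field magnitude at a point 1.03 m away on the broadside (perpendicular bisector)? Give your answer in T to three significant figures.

B ≈ 2.17×10⁻⁹ T

Dipole fields scale as 1/r³ in the far field.
The axial field is twice the equatorial field at the same r, so the geometry factor is 1/2.
B₂ = B₁ · (1/2) · (r₁/r₂)³ = 6.04×10⁻⁶ · 0.5 · (0.0923/1.03)³.
(r₁/r₂)³ = (0.08961)³ = 0.0007196.
B₂ ≈ 2.173×10⁻⁹ T.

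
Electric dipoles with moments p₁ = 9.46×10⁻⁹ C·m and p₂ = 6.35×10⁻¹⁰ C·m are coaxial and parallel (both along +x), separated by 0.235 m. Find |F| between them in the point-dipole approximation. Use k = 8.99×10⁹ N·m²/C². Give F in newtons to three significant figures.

F ≈ 1.06×10⁻⁴ N

On-axis field of dipole 1 at distance r: E = 2kp₁/r³. Force on dipole 2 is F = p₂·dE/dr (gradient along axis).
dE/dr = −6kp₁/r⁴, so |F| = 6kp₁p₂/r⁴ (attractive for aligned moments).
F = 6(8.99×10⁹)(9.46×10⁻⁹)(6.35×10⁻¹⁰)/(0.235)⁴ = 1.062×10⁻⁴ N.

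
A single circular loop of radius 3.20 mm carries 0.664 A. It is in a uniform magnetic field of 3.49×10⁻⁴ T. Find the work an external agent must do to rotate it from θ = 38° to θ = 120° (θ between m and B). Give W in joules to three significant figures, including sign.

W ≈ 9.60×10⁻⁹ J

Magnetic moment m = IA = Iπa² = (0.664)·π·(0.00320)² = 2.136×10⁻⁵ A·m².
W_ext = ΔU = −mB cosθ₂ + mB cosθ₁ = mB(cosθ₁ − cosθ₂).
W = (2.136×10⁻⁵)(3.49×10⁻⁴)·(cos38° − cos120°) = (7.455×10⁻⁹)·(+1.2880) = 9.602×10⁻⁹ J.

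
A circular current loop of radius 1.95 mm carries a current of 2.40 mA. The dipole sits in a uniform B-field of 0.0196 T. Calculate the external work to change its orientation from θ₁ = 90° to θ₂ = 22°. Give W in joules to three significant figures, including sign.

Magnetic moment m = IA = Iπa² = (0.00240)·π·(0.00195)² = 2.867×10⁻⁸ A·m².
W_ext = ΔU = −mB cosθ₂ + mB cosθ₁ = mB(cosθ₁ − cosθ₂).
W = (2.867×10⁻⁸)(0.0196)·(cos90° − cos22°) = (5.619×10⁻¹⁰)·(-0.9272) = -5.210×10⁻¹⁰ J.

W ≈ -5.21×10⁻¹⁰ J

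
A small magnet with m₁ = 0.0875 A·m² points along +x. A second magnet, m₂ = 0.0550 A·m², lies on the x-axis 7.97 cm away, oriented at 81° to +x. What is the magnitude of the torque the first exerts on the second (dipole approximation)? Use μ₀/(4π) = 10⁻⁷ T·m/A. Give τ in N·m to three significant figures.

Dipole B is on the axis of dipole A, so B₁ there is axial: B₁ = (μ₀/4π)·2m₁/r³ along +x.
B₁ = 2(10⁻⁷)(0.0875)/(0.0797)³ = 3.457×10⁻⁵ T.
τ = m₂ B₁ sinθ.
τ = (0.0550)(3.457×10⁻⁵)·sin81° = 1.878×10⁻⁶ N·m.

τ ≈ 1.88×10⁻⁶ N·m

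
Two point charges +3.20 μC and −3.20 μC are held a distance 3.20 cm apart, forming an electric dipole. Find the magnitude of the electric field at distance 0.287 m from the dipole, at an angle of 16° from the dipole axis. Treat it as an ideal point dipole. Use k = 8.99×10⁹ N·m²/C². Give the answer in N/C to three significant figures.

Dipole moment p = qd = (3.20×10⁻⁶ C)(0.0320 m) = 1.024×10⁻⁷ C·m.
At angle θ the dipole field magnitude is E = (kp/r³)·√(1 + 3cos²θ).
kp/r³ = (8.99×10⁹)(1.024×10⁻⁷) / (0.287)³ = 3.894×10⁴ N/C.
√(1 + 3cos²16°) = √(1 + 3·0.9240) = √3.7721 ≈ 1.9422.
E ≈ 3.894×10⁴ × 1.942 = 7.563×10⁴ N/C.

E ≈ 7.56×10⁴ N/C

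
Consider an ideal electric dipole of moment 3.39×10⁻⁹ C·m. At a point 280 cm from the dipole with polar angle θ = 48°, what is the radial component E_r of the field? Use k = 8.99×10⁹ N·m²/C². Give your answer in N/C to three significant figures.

For a dipole, E_r = (2kp cosθ)/r³.
kp/r³ = (8.99×10⁹)(3.39×10⁻⁹)/(2.80)³ = 1.388 N/C.
E_r = 2·1.388·cos48° = 1.858 N/C.

E_r ≈ 1.86 N/C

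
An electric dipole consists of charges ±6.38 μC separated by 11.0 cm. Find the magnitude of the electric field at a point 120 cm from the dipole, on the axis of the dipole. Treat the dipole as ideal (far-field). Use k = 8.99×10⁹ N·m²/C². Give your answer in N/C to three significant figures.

E ≈ 7300 N/C

Dipole moment p = qd = (6.38×10⁻⁶ C)(0.110 m) = 7.018×10⁻⁷ C·m.
On the dipole axis E = 2kp/r³.
E = 2·(8.99×10⁹)(7.018×10⁻⁷) / (1.20)³ = 7302 N/C.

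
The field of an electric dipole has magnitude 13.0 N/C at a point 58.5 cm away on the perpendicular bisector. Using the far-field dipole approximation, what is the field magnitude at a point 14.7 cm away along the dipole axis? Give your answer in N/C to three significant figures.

Dipole fields scale as 1/r³ in the far field.
The axial field is twice the equatorial field at the same r, so the geometry factor is 2/1.
E₂ = E₁ · (2/1) · (r₁/r₂)³ = 13.0 · 2 · (58.5/14.7)³.
(r₁/r₂)³ = (3.98)³ = 63.03.
E₂ ≈ 1639 N/C.

E ≈ 1640 N/C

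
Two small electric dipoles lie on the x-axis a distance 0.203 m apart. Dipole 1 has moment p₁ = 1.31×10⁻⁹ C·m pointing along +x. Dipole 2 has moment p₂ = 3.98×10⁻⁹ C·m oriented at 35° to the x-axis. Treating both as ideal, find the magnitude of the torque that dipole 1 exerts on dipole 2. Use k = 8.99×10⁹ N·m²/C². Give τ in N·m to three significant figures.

The second dipole sits on the axis of the first, so the field there is axial: E₁ = 2kp₁/r³ along +x.
E₁ = 2(8.99×10⁹)(1.31×10⁻⁹)/(0.203)³ = 2816 N/C.
Torque on the second dipole: τ = p₂ E₁ sinθ.
τ = (3.98×10⁻⁹)(2816)·sin35° = 6.428×10⁻⁶ N·m.

τ ≈ 6.43×10⁻⁶ N·m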